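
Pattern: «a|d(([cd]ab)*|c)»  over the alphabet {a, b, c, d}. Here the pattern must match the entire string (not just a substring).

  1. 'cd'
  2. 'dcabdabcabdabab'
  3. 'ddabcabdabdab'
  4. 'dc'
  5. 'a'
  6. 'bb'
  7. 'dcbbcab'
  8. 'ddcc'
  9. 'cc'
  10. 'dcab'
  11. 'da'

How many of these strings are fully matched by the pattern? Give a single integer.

1. 'cd' → no match
2 → no match
3 → match
4. 'dc' → match
5. 'a' → match
6. 'bb' → no match
7. 'dcbbcab' → no match
8. 'ddcc' → no match
9. 'cc' → no match
10. 'dcab' → match
11. 'da' → no match
Total matched: 4

4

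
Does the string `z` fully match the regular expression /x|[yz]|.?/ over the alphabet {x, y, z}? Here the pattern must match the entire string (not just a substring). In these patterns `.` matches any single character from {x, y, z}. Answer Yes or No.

Yes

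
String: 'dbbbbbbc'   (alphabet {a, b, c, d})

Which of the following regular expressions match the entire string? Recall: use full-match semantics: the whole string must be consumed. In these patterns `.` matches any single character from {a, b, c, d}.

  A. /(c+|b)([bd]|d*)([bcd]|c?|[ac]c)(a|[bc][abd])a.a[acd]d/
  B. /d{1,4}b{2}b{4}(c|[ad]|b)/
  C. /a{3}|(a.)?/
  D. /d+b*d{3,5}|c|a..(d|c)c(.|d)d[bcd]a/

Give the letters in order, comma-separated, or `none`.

A → no match — must end with 'd'
B → match
C → no match
D → no match

B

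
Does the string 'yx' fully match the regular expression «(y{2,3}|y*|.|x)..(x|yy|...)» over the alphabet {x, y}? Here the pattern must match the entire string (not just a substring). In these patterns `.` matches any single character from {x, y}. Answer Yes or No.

No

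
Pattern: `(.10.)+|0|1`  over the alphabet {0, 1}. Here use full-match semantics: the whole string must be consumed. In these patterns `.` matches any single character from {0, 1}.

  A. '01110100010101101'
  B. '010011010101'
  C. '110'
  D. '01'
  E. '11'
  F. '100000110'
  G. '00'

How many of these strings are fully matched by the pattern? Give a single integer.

A → no match
B → match
C → no match
D → no match
E → no match
F → no match
G → no match
Total matched: 1

1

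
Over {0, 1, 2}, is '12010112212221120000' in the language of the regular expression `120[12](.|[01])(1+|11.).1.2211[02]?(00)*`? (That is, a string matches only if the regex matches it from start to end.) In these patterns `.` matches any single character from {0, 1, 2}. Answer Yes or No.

Yes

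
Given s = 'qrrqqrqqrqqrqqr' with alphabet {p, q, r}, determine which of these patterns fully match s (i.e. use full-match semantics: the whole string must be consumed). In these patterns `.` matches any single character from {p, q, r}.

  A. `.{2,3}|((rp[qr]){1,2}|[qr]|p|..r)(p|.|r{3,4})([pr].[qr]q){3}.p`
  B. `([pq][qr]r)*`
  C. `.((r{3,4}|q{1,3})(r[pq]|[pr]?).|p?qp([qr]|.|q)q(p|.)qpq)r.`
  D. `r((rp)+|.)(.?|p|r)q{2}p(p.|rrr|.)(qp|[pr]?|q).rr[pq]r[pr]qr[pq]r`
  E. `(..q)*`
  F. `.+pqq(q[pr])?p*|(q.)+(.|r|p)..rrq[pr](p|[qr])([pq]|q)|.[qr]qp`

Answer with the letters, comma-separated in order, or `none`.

A → no match
B → match
C → no match
D → no match — must start with 'r'
E → no match
F → no match

B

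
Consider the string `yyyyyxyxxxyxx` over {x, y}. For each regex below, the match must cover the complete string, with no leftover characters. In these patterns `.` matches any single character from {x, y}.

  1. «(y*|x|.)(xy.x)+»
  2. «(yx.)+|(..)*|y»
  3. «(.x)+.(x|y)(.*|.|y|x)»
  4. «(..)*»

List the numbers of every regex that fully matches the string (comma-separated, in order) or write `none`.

1 → match
2 → no match
3 → no match
4 → no match

1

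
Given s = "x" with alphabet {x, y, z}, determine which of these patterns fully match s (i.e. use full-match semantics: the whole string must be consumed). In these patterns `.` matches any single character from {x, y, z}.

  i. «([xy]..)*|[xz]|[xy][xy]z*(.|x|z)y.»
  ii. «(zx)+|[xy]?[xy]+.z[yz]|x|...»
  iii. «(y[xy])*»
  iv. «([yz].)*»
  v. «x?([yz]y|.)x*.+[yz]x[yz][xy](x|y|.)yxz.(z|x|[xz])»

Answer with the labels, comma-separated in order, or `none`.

i → match
ii → match
iii → no match
iv → no match
v → no match

i, ii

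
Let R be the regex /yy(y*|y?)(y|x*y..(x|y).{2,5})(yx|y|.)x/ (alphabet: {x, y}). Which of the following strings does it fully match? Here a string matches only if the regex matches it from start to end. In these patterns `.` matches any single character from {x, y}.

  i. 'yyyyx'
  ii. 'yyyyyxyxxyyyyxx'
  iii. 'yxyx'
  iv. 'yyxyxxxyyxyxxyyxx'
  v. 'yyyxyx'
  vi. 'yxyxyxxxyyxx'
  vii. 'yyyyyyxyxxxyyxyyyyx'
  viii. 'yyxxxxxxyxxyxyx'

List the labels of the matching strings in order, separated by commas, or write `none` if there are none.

i, ii

i → match
ii → match
iii → no match — must start with 'yy'
iv → no match
v → no match
vi → no match — must start with 'yy'
vii → no match
viii → no match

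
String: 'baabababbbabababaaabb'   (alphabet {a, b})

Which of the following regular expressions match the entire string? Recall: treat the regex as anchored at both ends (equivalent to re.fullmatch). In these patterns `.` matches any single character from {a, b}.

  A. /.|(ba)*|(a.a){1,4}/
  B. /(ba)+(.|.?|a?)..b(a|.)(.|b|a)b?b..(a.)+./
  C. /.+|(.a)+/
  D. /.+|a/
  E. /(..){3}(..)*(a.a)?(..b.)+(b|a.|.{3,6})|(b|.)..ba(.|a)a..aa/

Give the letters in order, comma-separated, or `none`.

A → no match
B → match
C → match
D → match
E → match

B, C, D, E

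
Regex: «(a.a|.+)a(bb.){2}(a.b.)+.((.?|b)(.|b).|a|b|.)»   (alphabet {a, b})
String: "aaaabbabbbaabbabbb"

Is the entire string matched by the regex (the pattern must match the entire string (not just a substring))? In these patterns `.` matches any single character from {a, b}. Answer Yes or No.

Yes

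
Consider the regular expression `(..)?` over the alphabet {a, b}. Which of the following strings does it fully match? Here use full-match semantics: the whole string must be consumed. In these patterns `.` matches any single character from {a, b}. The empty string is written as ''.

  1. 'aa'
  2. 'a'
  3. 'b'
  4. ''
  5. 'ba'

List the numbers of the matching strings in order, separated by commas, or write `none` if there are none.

1. 'aa' → match
2. 'a' → no match
3. 'b' → no match
4. '' → match
5. 'ba' → match

1, 4, 5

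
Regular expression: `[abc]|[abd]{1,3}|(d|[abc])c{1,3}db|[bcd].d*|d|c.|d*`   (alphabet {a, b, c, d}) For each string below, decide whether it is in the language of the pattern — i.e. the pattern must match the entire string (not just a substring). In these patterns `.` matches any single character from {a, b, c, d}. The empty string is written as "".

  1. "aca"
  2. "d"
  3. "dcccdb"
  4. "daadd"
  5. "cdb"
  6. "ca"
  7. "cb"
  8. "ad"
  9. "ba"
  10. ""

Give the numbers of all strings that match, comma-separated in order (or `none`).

2, 3, 6, 7, 8, 9, 10

1. "aca" → no match
2. "d" → match
3. "dcccdb" → match
4. "daadd" → no match
5. "cdb" → no match
6. "ca" → match
7. "cb" → match
8. "ad" → match
9. "ba" → match
10. "" → match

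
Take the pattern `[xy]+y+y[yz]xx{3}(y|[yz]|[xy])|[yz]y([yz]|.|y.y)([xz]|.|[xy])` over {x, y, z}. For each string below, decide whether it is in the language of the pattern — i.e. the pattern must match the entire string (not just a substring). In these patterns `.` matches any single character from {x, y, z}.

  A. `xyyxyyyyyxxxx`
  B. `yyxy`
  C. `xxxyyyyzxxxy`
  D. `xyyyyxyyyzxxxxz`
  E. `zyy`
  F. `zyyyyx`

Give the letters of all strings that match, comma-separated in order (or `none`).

A → no match
B → match
C → no match
D → match
E → no match
F → match

B, D, F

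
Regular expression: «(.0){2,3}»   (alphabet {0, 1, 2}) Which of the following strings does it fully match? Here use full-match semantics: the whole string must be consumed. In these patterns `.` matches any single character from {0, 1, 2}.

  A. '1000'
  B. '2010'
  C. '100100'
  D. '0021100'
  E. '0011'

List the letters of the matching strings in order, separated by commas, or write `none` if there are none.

A, B

A → match
B → match
C → no match
D → no match
E → no match — must end with '0'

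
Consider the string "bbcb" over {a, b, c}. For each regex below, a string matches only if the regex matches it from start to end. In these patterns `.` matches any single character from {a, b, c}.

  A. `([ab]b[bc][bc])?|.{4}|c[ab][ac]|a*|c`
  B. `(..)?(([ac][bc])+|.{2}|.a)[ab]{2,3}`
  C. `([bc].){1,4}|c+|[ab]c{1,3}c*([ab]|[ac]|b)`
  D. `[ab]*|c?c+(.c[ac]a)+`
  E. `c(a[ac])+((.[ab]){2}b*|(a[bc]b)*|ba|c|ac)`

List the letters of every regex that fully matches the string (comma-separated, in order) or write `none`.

A → match
B → no match
C → match
D → no match
E → no match — must start with "ca"

A, C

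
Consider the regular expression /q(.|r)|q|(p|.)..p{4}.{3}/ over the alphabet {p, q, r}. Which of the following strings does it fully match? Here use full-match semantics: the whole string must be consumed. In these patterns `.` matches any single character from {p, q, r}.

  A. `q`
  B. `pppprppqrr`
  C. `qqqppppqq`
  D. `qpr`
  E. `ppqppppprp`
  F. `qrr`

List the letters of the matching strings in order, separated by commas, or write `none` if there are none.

A → match
B → no match
C → no match
D → no match
E → match
F → no match

A, E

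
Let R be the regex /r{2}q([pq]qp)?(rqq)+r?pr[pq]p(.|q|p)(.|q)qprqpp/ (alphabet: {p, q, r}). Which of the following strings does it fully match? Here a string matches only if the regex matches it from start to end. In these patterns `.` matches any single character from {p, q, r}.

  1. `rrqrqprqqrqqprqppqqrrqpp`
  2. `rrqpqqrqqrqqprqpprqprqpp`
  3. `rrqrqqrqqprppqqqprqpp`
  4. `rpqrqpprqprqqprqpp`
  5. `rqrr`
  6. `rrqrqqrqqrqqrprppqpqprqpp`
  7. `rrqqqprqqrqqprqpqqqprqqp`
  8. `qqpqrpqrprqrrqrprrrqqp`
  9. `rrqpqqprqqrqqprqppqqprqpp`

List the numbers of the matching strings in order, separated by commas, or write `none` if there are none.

1 → no match — must end with `qprqpp`
2 → no match
3 → match
4 → no match
5. `rqrr` → no match — must end with `qprqpp`
6 → match
7 → no match — must end with `qprqpp`
8 → no match — must start with `r`
9 → no match

3, 6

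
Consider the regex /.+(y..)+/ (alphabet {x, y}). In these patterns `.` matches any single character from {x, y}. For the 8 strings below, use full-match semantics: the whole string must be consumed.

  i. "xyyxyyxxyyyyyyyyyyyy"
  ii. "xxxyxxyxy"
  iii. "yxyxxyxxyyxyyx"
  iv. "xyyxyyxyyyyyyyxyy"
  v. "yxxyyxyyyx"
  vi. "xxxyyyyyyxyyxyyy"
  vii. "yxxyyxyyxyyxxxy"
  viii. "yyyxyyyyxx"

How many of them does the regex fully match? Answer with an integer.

i → match
ii. "xxxyxxyxy" → match
iii → match
iv → no match
v. "yxxyyxyyyx" → match
vi → match
vii → no match
viii. "yyyxyyyyxx" → match
Total matched: 6

6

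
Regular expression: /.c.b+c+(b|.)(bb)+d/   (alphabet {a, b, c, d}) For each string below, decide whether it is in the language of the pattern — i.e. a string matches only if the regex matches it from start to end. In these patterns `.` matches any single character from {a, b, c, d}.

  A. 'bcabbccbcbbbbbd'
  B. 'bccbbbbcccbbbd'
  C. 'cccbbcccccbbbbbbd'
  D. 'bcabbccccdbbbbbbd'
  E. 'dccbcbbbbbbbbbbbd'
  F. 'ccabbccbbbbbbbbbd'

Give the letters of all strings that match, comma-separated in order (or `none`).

A → no match
B → match
C → match
D → match
E → match
F → match

B, C, D, E, F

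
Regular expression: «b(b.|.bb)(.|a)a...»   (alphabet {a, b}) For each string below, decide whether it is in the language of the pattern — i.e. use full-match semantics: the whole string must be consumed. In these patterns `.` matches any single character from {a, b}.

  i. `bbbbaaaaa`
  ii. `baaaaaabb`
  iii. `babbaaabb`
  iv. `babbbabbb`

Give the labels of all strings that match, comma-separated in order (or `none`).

i, iii, iv

i → match
ii → no match
iii → match
iv → match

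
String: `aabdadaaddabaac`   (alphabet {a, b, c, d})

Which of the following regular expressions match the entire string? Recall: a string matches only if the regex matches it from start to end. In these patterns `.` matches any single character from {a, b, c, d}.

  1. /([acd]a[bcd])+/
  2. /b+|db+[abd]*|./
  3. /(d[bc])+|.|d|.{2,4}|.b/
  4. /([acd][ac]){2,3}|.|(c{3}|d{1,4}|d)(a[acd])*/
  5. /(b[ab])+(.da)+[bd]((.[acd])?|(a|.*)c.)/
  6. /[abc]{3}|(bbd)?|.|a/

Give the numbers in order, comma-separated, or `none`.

1 → match
2 → no match
3 → no match
4 → no match
5 → no match — must start with `b`
6 → no match

1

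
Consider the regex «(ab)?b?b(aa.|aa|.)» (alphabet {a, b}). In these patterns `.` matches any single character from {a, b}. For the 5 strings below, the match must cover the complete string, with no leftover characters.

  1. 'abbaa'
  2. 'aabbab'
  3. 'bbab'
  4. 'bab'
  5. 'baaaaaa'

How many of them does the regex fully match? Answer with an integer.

1 → match
2 → no match
3 → no match
4 → no match
5 → no match
Total matched: 1

1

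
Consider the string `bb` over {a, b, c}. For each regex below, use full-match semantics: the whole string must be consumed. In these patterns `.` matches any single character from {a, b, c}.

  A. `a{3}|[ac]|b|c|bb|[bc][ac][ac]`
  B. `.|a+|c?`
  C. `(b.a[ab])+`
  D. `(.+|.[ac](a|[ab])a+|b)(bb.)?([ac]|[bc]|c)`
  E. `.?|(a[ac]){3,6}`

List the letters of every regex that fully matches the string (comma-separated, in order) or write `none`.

A, D

A → match
B → no match
C → no match
D → match
E → no match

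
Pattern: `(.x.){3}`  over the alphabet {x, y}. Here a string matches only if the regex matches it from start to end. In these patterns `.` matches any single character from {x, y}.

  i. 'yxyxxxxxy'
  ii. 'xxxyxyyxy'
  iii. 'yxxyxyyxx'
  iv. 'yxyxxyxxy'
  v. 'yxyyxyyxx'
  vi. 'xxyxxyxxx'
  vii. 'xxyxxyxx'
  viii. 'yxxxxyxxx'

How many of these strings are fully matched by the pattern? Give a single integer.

7

i. 'yxyxxxxxy' → match
ii. 'xxxyxyyxy' → match
iii. 'yxxyxyyxx' → match
iv. 'yxyxxyxxy' → match
v. 'yxyyxyyxx' → match
vi. 'xxyxxyxxx' → match
vii. 'xxyxxyxx' → no match
viii. 'yxxxxyxxx' → match
Total matched: 7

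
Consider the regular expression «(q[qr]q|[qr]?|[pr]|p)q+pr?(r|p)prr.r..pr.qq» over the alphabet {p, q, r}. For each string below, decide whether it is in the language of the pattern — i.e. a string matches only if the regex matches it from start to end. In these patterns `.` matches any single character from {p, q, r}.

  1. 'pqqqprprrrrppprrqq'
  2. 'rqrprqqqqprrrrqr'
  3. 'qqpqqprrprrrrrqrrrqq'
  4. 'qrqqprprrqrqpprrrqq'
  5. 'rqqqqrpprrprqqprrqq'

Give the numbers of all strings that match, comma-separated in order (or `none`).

1

1 → match
2 → no match — must end with 'qq'
3 → no match
4 → no match
5 → no match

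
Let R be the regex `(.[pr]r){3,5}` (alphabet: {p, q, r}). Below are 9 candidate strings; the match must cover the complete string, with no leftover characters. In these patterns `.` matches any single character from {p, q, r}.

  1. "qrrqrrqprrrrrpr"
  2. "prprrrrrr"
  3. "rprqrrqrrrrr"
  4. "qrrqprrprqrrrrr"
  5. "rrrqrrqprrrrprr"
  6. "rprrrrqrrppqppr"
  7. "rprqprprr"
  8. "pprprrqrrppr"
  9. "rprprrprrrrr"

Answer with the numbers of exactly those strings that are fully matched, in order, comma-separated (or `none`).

1 → match
2 → no match
3 → match
4 → match
5 → match
6 → no match
7 → match
8 → match
9 → match

1, 3, 4, 5, 7, 8, 9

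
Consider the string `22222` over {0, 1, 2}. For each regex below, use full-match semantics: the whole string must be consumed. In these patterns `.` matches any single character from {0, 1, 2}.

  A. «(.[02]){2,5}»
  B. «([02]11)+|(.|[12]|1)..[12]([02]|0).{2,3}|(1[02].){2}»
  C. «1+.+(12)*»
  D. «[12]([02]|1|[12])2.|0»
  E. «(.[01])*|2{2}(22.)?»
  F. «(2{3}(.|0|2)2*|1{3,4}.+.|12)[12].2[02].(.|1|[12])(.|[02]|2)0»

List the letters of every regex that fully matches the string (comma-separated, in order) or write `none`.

A → no match
B → no match
C → no match — must start with `1`
D → no match
E → match
F → no match — must end with `0`

E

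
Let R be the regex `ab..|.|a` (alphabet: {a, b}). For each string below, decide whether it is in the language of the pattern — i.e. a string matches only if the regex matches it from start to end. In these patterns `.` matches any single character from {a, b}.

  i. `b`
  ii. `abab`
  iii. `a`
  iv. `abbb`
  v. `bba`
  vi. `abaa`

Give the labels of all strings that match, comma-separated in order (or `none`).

i, ii, iii, iv, vi

i. `b` → match
ii. `abab` → match
iii. `a` → match
iv. `abbb` → match
v. `bba` → no match
vi. `abaa` → match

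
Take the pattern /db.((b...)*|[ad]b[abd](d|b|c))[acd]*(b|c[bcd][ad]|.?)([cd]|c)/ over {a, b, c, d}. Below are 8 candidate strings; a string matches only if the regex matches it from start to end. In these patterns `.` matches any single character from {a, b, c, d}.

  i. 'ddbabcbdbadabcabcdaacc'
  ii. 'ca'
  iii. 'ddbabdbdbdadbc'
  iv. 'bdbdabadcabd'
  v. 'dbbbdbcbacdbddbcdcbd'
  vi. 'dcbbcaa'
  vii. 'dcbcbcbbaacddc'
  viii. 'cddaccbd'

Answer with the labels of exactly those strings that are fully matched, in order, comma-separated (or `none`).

i → no match — must start with 'db'
ii → no match — must start with 'db'
iii → no match — must start with 'db'
iv → no match — must start with 'db'
v → match
vi → no match — must start with 'db'
vii → no match — must start with 'db'
viii → no match — must start with 'db'

v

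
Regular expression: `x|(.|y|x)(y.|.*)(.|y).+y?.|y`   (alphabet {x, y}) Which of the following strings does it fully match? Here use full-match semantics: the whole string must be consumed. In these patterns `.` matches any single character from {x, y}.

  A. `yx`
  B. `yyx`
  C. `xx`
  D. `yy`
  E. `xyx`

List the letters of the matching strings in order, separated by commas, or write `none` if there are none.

A. `yx` → no match
B. `yyx` → no match
C. `xx` → no match
D. `yy` → no match
E. `xyx` → no match

none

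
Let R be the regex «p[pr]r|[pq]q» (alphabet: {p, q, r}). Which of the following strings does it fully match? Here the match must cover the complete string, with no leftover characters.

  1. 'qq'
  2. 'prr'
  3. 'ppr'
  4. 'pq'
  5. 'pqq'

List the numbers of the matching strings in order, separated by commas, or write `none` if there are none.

1 → match
2 → match
3 → match
4 → match
5 → no match

1, 2, 3, 4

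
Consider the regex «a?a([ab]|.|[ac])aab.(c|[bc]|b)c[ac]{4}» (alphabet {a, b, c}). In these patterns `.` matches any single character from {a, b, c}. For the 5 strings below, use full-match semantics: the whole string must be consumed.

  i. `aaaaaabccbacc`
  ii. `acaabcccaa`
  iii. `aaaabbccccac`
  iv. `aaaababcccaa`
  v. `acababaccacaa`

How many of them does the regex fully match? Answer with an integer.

i → no match
ii → no match
iii → match
iv → match
v → no match
Total matched: 2

2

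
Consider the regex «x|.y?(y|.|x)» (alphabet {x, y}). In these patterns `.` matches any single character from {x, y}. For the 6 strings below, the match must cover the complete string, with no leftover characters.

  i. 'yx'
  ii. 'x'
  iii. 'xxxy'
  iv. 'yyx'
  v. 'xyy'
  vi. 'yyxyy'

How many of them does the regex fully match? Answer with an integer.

i → match
ii → match
iii → no match
iv → match
v → match
vi → no match
Total matched: 4

4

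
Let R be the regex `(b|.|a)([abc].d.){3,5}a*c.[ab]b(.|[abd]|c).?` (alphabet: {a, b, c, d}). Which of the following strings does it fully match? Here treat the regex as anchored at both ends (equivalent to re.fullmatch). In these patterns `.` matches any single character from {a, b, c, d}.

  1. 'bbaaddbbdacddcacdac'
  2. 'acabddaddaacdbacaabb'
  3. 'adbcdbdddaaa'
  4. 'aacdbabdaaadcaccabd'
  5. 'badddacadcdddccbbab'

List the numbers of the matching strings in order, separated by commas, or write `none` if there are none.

1 → no match
2 → no match
3 → no match
4 → match
5 → no match

4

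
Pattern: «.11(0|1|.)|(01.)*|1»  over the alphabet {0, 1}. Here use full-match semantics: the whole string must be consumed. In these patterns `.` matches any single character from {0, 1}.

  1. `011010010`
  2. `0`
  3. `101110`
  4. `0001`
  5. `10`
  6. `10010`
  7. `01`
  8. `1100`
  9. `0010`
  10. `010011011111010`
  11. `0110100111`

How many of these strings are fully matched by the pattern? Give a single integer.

1

1 → match
2 → no match
3 → no match
4 → no match
5 → no match
6 → no match
7 → no match
8 → no match
9 → no match
10 → no match
11 → no match
Total matched: 1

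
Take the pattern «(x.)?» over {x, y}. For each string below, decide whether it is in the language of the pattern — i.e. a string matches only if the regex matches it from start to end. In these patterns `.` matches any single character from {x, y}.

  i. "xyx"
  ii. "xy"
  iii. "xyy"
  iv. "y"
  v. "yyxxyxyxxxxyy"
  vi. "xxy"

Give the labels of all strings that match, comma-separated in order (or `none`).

ii

i → no match
ii → match
iii → no match
iv → no match
v → no match
vi → no match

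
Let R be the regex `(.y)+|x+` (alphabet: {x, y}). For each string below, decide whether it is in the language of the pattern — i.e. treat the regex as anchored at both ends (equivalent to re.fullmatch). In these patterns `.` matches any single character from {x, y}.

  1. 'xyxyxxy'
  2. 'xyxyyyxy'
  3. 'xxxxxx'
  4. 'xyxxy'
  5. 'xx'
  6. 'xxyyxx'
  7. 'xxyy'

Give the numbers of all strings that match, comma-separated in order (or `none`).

1 → no match
2 → match
3 → match
4 → no match
5 → match
6 → no match
7 → no match

2, 3, 5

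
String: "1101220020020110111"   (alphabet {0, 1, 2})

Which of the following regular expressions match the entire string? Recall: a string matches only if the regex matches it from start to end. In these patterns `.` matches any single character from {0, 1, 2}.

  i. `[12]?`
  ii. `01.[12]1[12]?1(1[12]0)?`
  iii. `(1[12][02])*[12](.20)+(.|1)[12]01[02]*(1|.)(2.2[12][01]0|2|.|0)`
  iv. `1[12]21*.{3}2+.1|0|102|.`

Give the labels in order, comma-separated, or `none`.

iii

i → no match
ii → no match — must start with "01"
iii → match
iv → no match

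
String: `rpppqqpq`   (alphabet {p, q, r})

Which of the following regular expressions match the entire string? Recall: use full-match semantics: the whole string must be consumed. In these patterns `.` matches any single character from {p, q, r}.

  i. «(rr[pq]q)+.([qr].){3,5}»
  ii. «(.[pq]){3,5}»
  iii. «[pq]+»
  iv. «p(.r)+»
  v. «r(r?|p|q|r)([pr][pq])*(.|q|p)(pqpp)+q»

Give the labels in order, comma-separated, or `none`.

i → no match — must start with `rr`
ii → match
iii → no match
iv → no match — must start with `p`
v → no match — must end with `pqppq`

ii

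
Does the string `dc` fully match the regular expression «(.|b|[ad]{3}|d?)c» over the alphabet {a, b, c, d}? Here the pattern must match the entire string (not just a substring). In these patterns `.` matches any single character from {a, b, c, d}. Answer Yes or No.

Yes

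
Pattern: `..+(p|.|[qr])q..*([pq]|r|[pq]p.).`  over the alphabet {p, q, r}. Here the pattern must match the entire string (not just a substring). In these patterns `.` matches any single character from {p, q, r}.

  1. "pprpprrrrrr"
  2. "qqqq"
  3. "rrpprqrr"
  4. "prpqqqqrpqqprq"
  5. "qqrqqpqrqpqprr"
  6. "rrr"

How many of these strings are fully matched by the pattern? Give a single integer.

1. "pprpprrrrrr" → no match
2. "qqqq" → no match
3. "rrpprqrr" → no match
4 → match
5 → match
6. "rrr" → no match
Total matched: 2

2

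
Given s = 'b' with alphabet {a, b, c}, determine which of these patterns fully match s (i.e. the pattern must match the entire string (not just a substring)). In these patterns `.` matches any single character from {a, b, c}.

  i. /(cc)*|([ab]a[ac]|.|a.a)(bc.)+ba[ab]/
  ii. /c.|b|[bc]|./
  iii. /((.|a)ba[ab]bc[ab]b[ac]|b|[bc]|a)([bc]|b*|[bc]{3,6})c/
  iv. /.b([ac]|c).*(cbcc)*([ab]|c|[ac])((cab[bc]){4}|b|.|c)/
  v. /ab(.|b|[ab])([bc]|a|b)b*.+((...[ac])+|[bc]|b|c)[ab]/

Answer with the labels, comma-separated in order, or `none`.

ii

i → no match
ii → match
iii → no match — must end with 'c'
iv → no match
v → no match — must start with 'ab'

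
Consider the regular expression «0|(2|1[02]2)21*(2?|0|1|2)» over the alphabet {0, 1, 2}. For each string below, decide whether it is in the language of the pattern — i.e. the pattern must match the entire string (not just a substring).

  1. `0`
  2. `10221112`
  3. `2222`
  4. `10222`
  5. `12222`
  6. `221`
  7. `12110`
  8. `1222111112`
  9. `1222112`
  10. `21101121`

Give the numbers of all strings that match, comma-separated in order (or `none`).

1, 2, 4, 5, 6, 8, 9

1 → match
2 → match
3 → no match
4 → match
5 → match
6 → match
7 → no match
8 → match
9 → match
10 → no match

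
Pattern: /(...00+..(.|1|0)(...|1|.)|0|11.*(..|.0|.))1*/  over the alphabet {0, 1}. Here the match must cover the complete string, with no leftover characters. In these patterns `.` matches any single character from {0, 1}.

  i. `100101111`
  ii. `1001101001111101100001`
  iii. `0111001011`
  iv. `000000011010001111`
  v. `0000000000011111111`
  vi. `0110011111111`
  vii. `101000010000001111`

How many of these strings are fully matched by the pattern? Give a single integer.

i → no match
ii → no match
iii → no match
iv → no match
v → match
vi → match
vii → no match
Total matched: 2

2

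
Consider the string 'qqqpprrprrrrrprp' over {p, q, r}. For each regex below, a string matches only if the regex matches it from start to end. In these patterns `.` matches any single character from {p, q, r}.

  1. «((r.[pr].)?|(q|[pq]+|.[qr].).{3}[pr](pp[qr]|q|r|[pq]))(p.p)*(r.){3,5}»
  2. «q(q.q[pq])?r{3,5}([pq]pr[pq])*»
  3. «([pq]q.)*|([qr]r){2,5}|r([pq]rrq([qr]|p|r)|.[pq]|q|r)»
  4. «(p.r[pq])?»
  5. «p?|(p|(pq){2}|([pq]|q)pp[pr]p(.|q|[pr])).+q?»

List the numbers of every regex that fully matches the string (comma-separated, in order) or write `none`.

1 → match
2 → no match
3 → no match
4 → no match
5 → no match

1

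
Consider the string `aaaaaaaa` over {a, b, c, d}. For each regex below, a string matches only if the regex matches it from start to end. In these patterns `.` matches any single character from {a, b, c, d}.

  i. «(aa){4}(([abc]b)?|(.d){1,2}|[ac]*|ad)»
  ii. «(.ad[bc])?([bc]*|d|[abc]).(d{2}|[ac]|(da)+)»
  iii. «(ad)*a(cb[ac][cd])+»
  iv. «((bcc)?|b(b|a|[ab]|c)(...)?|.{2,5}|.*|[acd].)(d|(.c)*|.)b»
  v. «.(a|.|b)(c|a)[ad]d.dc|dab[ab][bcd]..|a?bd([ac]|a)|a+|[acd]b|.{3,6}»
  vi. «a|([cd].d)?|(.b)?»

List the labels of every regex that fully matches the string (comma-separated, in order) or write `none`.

i → match
ii → no match
iii → no match
iv → no match — must end with `b`
v → match
vi → no match

i, v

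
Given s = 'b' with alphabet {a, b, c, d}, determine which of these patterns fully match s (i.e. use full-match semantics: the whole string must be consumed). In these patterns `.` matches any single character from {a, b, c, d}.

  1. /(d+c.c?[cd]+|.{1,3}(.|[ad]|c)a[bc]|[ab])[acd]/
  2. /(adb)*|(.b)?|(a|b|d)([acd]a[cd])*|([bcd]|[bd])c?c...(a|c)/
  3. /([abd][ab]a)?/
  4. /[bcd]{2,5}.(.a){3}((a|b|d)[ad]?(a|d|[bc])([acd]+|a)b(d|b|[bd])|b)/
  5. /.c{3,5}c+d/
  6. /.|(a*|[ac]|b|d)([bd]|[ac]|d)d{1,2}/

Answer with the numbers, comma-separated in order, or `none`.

2, 6

1 → no match
2 → match
3 → no match
4 → no match
5 → no match — must end with 'cd'
6 → match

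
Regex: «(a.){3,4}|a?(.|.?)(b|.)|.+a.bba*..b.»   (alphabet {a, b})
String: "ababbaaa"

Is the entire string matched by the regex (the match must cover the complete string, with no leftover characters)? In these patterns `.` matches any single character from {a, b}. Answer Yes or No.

No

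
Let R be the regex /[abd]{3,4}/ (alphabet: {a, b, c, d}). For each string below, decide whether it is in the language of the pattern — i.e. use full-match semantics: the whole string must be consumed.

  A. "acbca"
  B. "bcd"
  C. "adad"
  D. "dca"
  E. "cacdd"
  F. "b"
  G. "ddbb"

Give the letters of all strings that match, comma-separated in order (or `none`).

C, G

A → no match
B → no match
C → match
D → no match
E → no match
F → no match
G → match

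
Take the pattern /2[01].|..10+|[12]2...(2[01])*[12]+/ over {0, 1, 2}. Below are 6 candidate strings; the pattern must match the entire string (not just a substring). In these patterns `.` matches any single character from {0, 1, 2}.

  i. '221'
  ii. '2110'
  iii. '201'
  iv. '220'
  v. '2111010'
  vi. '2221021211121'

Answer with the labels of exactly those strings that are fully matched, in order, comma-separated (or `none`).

i. '221' → no match
ii. '2110' → match
iii. '201' → match
iv. '220' → no match
v. '2111010' → no match
vi → match

ii, iii, vi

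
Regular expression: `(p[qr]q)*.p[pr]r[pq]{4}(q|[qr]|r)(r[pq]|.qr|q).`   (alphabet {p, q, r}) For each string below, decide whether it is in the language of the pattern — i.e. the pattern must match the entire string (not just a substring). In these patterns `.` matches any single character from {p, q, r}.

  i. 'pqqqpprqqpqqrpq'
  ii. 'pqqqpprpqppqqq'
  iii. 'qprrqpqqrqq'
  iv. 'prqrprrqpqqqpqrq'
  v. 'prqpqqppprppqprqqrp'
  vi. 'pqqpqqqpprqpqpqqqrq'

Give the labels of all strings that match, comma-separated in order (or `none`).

i → match
ii → match
iii. 'qprrqpqqrqq' → match
iv → match
v → match
vi → match

i, ii, iii, iv, v, vi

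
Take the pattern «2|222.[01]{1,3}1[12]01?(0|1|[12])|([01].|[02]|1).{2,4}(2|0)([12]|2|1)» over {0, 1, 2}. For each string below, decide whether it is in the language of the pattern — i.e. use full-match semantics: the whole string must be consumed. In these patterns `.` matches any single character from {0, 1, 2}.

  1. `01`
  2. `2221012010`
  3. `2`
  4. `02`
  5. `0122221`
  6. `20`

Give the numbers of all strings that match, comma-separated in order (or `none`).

1. `01` → no match
2. `2221012010` → match
3. `2` → match
4. `02` → no match
5. `0122221` → match
6. `20` → no match

2, 3, 5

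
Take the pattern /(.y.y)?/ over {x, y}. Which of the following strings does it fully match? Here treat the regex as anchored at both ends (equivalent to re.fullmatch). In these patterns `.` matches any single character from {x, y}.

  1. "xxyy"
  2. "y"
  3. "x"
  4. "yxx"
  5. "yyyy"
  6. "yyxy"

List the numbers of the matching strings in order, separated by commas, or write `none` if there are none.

1. "xxyy" → no match
2. "y" → no match
3. "x" → no match
4. "yxx" → no match
5. "yyyy" → match
6. "yyxy" → match

5, 6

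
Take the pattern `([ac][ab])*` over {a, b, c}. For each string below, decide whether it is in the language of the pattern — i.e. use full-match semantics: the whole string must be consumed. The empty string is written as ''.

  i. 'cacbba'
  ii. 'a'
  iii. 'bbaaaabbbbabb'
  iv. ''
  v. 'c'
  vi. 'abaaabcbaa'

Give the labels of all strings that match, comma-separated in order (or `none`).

i → no match
ii → no match
iii → no match
iv → match
v → no match
vi → match

iv, vi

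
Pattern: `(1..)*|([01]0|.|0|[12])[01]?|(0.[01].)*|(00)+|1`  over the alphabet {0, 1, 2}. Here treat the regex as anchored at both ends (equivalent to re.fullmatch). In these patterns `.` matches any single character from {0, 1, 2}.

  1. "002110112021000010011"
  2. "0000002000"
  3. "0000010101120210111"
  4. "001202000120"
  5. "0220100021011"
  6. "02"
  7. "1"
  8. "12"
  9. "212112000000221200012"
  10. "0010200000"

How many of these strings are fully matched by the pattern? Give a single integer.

1

1 → no match
2 → no match
3 → no match
4 → no match
5 → no match
6 → no match
7 → match
8 → no match
9 → no match
10 → no match
Total matched: 1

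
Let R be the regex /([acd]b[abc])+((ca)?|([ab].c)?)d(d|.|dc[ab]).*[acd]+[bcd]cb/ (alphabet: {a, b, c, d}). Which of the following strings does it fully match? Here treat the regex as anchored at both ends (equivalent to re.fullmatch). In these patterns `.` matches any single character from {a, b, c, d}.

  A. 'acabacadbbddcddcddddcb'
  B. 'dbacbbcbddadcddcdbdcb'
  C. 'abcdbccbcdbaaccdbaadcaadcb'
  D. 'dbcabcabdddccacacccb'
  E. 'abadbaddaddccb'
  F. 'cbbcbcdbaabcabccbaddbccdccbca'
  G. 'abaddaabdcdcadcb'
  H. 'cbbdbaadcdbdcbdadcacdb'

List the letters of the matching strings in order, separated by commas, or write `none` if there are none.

C, E, G

A → no match
B → no match
C → match
D → no match
E → match
F → no match — must end with 'cb'
G → match
H → no match — must end with 'cb'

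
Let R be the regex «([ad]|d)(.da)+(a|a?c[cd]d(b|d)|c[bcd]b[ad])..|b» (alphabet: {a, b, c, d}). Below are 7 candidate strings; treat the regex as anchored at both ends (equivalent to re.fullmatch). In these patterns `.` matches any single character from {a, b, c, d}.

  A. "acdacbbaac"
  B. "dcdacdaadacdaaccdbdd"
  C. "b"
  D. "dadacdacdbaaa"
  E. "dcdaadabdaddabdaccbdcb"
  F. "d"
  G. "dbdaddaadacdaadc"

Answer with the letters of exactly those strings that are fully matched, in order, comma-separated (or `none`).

A, B, C, D, E, G

A → match
B → match
C → match
D → match
E → match
F → no match
G → match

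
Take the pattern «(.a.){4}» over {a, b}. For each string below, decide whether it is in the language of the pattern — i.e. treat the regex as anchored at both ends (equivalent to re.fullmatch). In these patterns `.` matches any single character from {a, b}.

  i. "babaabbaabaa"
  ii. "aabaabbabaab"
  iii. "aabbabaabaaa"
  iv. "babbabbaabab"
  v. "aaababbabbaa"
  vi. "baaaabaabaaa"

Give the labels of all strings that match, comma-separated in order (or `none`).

i, ii, iii, iv, v, vi

i → match
ii → match
iii → match
iv → match
v → match
vi → match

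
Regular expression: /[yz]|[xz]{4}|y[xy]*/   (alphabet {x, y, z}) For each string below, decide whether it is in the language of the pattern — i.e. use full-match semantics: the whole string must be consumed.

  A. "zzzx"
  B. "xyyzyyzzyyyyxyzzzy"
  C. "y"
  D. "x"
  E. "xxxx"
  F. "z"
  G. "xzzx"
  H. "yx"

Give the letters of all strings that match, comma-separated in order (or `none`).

A, C, E, F, G, H

A → match
B → no match
C → match
D → no match
E → match
F → match
G → match
H → match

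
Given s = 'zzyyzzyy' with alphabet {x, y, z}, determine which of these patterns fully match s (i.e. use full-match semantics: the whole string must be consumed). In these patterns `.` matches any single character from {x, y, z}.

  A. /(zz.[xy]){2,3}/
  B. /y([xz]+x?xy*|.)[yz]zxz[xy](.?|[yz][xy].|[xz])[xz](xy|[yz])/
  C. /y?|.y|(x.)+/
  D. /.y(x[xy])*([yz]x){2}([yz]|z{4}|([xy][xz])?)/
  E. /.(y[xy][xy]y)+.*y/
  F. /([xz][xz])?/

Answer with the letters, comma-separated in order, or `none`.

A → match
B → no match — must start with 'y'
C → no match
D → no match
E → no match
F → no match

A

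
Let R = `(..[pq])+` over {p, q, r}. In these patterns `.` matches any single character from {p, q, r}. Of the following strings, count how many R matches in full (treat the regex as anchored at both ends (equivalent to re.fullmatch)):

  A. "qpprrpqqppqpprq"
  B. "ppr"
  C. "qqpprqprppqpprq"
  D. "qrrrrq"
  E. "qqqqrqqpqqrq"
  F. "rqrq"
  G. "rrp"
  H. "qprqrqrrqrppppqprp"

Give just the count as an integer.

A → match
B. "ppr" → no match
C → match
D. "qrrrrq" → no match
E. "qqqqrqqpqqrq" → match
F. "rqrq" → no match
G. "rrp" → match
H → no match
Total matched: 4

4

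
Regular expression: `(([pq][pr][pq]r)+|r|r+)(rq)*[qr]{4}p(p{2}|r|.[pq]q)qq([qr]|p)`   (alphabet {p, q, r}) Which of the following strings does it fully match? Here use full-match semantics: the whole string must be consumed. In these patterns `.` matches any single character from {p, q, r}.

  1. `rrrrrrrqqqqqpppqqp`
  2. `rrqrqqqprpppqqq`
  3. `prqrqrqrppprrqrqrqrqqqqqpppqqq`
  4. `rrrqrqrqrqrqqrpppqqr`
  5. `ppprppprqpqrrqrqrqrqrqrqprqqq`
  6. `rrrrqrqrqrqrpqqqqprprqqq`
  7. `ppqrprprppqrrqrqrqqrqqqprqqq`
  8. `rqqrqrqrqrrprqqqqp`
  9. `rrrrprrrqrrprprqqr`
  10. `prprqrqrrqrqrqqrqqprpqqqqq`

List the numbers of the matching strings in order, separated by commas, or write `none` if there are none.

1, 3, 4, 5

1 → match
2 → no match
3 → match
4 → match
5 → match
6 → no match
7 → no match
8 → no match
9 → no match
10 → no match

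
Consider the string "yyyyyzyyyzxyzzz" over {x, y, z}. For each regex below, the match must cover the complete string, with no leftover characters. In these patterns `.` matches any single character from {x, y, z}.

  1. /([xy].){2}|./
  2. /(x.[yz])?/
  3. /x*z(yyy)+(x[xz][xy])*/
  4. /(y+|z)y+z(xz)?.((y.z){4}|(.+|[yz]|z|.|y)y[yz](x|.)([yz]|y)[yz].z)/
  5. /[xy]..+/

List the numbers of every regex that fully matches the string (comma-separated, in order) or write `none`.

1 → no match
2 → no match
3 → no match
4 → match
5 → match

4, 5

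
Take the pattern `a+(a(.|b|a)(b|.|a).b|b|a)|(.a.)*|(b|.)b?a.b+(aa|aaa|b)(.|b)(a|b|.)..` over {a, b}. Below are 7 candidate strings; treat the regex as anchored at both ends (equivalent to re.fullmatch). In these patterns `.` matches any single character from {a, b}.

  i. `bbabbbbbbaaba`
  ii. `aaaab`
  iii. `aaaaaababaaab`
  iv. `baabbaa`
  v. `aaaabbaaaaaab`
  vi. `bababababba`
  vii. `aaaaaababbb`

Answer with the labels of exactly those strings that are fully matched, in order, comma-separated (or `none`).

i, ii

i → match
ii → match
iii → no match
iv → no match
v → no match
vi → no match
vii → no match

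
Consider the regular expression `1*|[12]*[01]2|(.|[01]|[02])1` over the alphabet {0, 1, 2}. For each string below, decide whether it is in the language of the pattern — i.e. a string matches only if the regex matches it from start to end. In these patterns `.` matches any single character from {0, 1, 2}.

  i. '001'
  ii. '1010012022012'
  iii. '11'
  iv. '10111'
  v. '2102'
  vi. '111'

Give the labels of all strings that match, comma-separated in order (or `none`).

iii, v, vi

i. '001' → no match
ii → no match
iii. '11' → match
iv. '10111' → no match
v. '2102' → match
vi. '111' → match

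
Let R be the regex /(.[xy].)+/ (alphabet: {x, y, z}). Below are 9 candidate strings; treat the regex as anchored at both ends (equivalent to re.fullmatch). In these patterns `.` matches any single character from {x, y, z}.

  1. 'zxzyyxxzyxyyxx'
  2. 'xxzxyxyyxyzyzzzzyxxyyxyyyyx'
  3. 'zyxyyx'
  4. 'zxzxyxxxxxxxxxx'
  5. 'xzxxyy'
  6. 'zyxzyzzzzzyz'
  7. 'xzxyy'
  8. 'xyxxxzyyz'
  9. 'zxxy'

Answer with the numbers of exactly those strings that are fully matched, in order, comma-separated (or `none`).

3, 4, 8

1 → no match
2 → no match
3 → match
4 → match
5 → no match
6 → no match
7 → no match
8 → match
9 → no match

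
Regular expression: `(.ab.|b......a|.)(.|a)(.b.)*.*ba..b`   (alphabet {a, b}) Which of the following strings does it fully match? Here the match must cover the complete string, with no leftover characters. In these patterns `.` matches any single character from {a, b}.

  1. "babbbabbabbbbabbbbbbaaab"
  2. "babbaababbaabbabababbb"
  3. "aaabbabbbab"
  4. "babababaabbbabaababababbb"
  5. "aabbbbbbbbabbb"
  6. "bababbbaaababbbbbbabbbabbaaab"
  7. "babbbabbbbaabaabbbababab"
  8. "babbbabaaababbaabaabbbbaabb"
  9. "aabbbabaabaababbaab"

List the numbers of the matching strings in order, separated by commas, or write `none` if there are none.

1 → match
2 → match
3. "aaabbabbbab" → no match
4 → match
5 → match
6 → match
7 → match
8 → match
9 → no match

1, 2, 4, 5, 6, 7, 8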